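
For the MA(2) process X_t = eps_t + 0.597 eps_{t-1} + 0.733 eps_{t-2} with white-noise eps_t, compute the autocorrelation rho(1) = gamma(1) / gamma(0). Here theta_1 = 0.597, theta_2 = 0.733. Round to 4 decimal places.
\rho(1) = 0.5463

For an MA(q) process with theta_0 = 1, the autocovariance is
  gamma(k) = sigma^2 * sum_{i=0..q-k} theta_i * theta_{i+k},
and rho(k) = gamma(k) / gamma(0). Sigma^2 cancels.
  numerator   = (1)*(0.597) + (0.597)*(0.733) = 1.034601.
  denominator = (1)^2 + (0.597)^2 + (0.733)^2 = 1.893698.
  rho(1) = 1.034601 / 1.893698 = 0.5463.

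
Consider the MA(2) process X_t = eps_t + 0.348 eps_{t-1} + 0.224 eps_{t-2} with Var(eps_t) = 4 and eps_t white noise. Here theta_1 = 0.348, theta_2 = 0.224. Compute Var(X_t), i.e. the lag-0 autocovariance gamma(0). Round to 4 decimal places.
\gamma(0) = 4.6851

For an MA(q) process X_t = eps_t + sum_i theta_i eps_{t-i} with
Var(eps_t) = sigma^2, the variance is
  gamma(0) = sigma^2 * (1 + sum_i theta_i^2).
  sum_i theta_i^2 = (0.348)^2 + (0.224)^2 = 0.121104 + 0.050176 = 0.17128.
  gamma(0) = 4 * (1 + 0.17128) = 4 * 1.17128 = 4.68512, which rounds to 4.6851.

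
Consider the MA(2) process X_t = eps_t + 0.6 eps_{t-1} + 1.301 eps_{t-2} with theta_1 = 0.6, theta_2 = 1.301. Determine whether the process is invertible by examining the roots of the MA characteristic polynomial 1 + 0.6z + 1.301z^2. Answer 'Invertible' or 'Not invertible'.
\text{Not invertible}

The MA(q) characteristic polynomial is P(z) = 1 + 0.6z + 1.301z^2.
Invertibility requires all roots to lie outside the unit circle, i.e. |z| > 1 for every root.
Set 1 + (0.6) z + (1.301) z^2 = 0, i.e. a z^2 + b z + c = 0 with a = 1.301, b = 0.6, c = 1.
Discriminant D = b^2 - 4ac = (0.6)^2 - 4*(1.301)*1 = 0.36 - (5.204) = -4.844.
D < 0, so the roots are the complex-conjugate pair z = (-b +/- i sqrt(-D)) / (2a) = -0.2306 +/- 0.8459i.
For a conjugate pair |z|^2 = z * conj(z) = (product of roots) = c/a = 1/(1.301) = 0.76864, so |z| = sqrt(0.76864) = 0.8767 for both roots.
Moduli of all roots: 0.8767, 0.8767.
All moduli strictly greater than 1? No.
Verdict: Not invertible.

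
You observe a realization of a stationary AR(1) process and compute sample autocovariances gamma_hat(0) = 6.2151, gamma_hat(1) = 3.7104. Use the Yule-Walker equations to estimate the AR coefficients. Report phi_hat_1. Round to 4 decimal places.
\hat\phi_{1} = 0.5970

The Yule-Walker equations for an AR(p) process read, in matrix form,
  Gamma_p phi = r_p,   with   (Gamma_p)_{ij} = gamma(|i - j|),
                       (r_p)_i = gamma(i),   i,j = 1..p.
Substitute the sample gammas (Toeplitz matrix and right-hand side of size 1):
  Gamma_p = [[6.2151]]
  r_p     = [3.7104]
With p = 1 this is the single equation gamma(0) phi_1 = gamma(1):
  phi_hat_1 = gamma(1) / gamma(0) = 3.7104 / 6.2151 = 0.5970.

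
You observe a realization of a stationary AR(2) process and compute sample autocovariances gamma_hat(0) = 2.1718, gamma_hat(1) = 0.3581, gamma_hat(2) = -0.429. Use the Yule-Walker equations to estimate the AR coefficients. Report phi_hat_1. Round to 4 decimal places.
\hat\phi_{1} = 0.2030

The Yule-Walker equations for an AR(p) process read, in matrix form,
  Gamma_p phi = r_p,   with   (Gamma_p)_{ij} = gamma(|i - j|),
                       (r_p)_i = gamma(i),   i,j = 1..p.
Substitute the sample gammas (Toeplitz matrix and right-hand side of size 2):
  Gamma_p = [[2.1718, 0.3581], [0.3581, 2.1718]]
  r_p     = [0.3581, -0.429]
Written out:
  2.1718 phi_1 + 0.3581 phi_2 = 0.3581
  0.3581 phi_1 + 2.1718 phi_2 = -0.429
Solve by Cramer's rule:
  det = gamma(0)^2 - gamma(1)^2 = (2.1718)^2 - (0.3581)^2 = 4.71671524 - 0.12823561 = 4.58847963
  phi_hat_1 = [gamma(1) gamma(0) - gamma(1) gamma(2)] / det = [(0.3581)(2.1718) - (0.3581)(-0.429)] / 4.58847963 = 0.93134648 / 4.58847963 = 0.203
  phi_hat_2 = [gamma(0) gamma(2) - gamma(1)^2] / det = [(2.1718)(-0.429) - (0.3581)^2] / 4.58847963 = -1.05993781 / 4.58847963 = -0.231
So phi_hat = [0.2030, -0.2310].
Therefore phi_hat_1 = 0.2030.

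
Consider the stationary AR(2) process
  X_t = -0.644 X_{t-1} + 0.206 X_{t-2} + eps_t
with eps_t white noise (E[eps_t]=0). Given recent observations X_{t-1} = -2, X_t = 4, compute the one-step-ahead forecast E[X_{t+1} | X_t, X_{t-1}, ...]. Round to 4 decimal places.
E[X_{t+1} \mid \mathcal F_t] = -2.9880

For an AR(p) model X_t = c + sum_i phi_i X_{t-i} + eps_t, the
one-step-ahead conditional mean is
  E[X_{t+1} | X_t, ...] = c + sum_i phi_i X_{t+1-i}.
Substitute known values:
  E[X_{t+1} | ...] = (-0.644) * (4) + (0.206) * (-2)
                   = -2.9880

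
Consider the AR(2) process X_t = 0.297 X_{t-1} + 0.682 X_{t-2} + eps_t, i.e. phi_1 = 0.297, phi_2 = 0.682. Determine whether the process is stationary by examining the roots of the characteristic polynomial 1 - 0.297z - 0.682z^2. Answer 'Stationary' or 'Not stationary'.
\text{Stationary}

The AR(p) characteristic polynomial is P(z) = 1 - 0.297z - 0.682z^2.
Stationarity requires all roots to lie outside the unit circle, i.e. |z| > 1 for every root.
Set 1 + (-0.297) z + (-0.682) z^2 = 0, i.e. a z^2 + b z + c = 0 with a = -0.682, b = -0.297, c = 1.
Discriminant D = b^2 - 4ac = (-0.297)^2 - 4*(-0.682)*1 = 0.088209 - (-2.728) = 2.816209.
D >= 0, so the roots are real: z = (-b +/- sqrt(D)) / (2a) = (0.297 +/- 1.678156) / (-1.364).
  z_1 = (0.297 + 1.678156) / (-1.364) = -1.4481,   |z_1| = 1.4481.
  z_2 = (0.297 - 1.678156) / (-1.364) = 1.0126,   |z_2| = 1.0126.
Moduli of all roots: 1.4481, 1.0126.
All moduli strictly greater than 1? Yes.
Verdict: Stationary.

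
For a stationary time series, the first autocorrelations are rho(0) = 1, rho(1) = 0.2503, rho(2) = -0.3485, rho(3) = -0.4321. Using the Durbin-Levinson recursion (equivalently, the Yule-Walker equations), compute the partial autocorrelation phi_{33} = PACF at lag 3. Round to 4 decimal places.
\phi_{33} = -0.2600

The PACF at lag k is phi_{kk}, the last component of the solution
to the Yule-Walker system G_k phi = r_k where
  (G_k)_{ij} = rho(|i - j|), (r_k)_i = rho(i), i,j = 1..k.
Equivalently, Durbin-Levinson gives phi_{kk} iteratively:
  phi_{11} = rho(1)
  phi_{kk} = [rho(k) - sum_{j=1..k-1} phi_{k-1,j} rho(k-j)]
            / [1 - sum_{j=1..k-1} phi_{k-1,j} rho(j)],
  phi_{k,j} = phi_{k-1,j} - phi_{kk} phi_{k-1,k-j},  j = 1..k-1.
Step k = 1:
  phi_11 = rho(1) = 0.2503.
Step k = 2:
  phi_22 = [rho(2) - phi_11 rho(1)] / [1 - phi_11 rho(1)] = [-0.3485 - (0.2503)(0.2503)] / [1 - (0.2503)(0.2503)]
         = -0.41115009 / 0.93734991 = -0.43863.
  Update: phi_21 = phi_11 - phi_22 phi_11 = 0.2503 - (-0.43863)(0.2503) = 0.360089.
Step k = 3:
  phi_33 = [rho(3) - phi_21 rho(2) - phi_22 rho(1)] / [1 - phi_21 rho(1) - phi_22 rho(2)]
    numerator   = -0.4321 - (0.360089)(-0.3485) - (-0.43863)(0.2503) = -0.19681976
    denominator = 1 - (0.360089)(0.2503) - (-0.43863)(-0.3485) = 0.75700701
  phi_33 = -0.19681976 / 0.75700701 = -0.26.
Therefore phi_{33} = -0.2600.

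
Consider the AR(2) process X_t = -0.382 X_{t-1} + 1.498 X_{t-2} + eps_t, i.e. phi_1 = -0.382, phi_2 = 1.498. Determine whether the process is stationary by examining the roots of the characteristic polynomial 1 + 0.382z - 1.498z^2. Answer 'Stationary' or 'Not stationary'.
\text{Not stationary}

The AR(p) characteristic polynomial is P(z) = 1 + 0.382z - 1.498z^2.
Stationarity requires all roots to lie outside the unit circle, i.e. |z| > 1 for every root.
Set 1 + (0.382) z + (-1.498) z^2 = 0, i.e. a z^2 + b z + c = 0 with a = -1.498, b = 0.382, c = 1.
Discriminant D = b^2 - 4ac = (0.382)^2 - 4*(-1.498)*1 = 0.145924 - (-5.992) = 6.137924.
D >= 0, so the roots are real: z = (-b +/- sqrt(D)) / (2a) = (-0.382 +/- 2.477483) / (-2.996).
  z_1 = (-0.382 + 2.477483) / (-2.996) = -0.6994,   |z_1| = 0.6994.
  z_2 = (-0.382 - 2.477483) / (-2.996) = 0.9544,   |z_2| = 0.9544.
Moduli of all roots: 0.6994, 0.9544.
All moduli strictly greater than 1? No.
Verdict: Not stationary.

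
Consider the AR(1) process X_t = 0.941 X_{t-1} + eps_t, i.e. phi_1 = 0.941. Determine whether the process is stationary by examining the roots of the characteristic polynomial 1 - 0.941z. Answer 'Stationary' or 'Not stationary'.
\text{Stationary}

The AR(p) characteristic polynomial is P(z) = 1 - 0.941z.
Stationarity requires all roots to lie outside the unit circle, i.e. |z| > 1 for every root.
This is linear in z: 1 + (-0.941) z = 0  =>  z = -1/(-0.941) = 1.062699,  |z| = 1.062699.
Moduli of all roots: 1.0627.
All moduli strictly greater than 1? Yes.
Verdict: Stationary.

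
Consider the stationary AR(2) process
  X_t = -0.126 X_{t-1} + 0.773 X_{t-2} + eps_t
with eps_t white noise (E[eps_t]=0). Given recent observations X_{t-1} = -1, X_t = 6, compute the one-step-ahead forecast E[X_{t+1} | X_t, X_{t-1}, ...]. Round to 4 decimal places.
E[X_{t+1} \mid \mathcal F_t] = -1.5290

For an AR(p) model X_t = c + sum_i phi_i X_{t-i} + eps_t, the
one-step-ahead conditional mean is
  E[X_{t+1} | X_t, ...] = c + sum_i phi_i X_{t+1-i}.
Substitute known values:
  E[X_{t+1} | ...] = (-0.126) * (6) + (0.773) * (-1)
                   = -1.5290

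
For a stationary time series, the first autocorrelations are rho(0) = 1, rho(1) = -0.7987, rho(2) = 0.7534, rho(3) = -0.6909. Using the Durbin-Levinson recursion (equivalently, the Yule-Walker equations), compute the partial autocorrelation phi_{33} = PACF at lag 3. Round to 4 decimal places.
\phi_{33} = -0.0810

The PACF at lag k is phi_{kk}, the last component of the solution
to the Yule-Walker system G_k phi = r_k where
  (G_k)_{ij} = rho(|i - j|), (r_k)_i = rho(i), i,j = 1..k.
Equivalently, Durbin-Levinson gives phi_{kk} iteratively:
  phi_{11} = rho(1)
  phi_{kk} = [rho(k) - sum_{j=1..k-1} phi_{k-1,j} rho(k-j)]
            / [1 - sum_{j=1..k-1} phi_{k-1,j} rho(j)],
  phi_{k,j} = phi_{k-1,j} - phi_{kk} phi_{k-1,k-j},  j = 1..k-1.
Step k = 1:
  phi_11 = rho(1) = -0.7987.
Step k = 2:
  phi_22 = [rho(2) - phi_11 rho(1)] / [1 - phi_11 rho(1)] = [0.7534 - (-0.7987)(-0.7987)] / [1 - (-0.7987)(-0.7987)]
         = 0.11547831 / 0.36207831 = 0.318932.
  Update: phi_21 = phi_11 - phi_22 phi_11 = -0.7987 - (0.318932)(-0.7987) = -0.543969.
Step k = 3:
  phi_33 = [rho(3) - phi_21 rho(2) - phi_22 rho(1)] / [1 - phi_21 rho(1) - phi_22 rho(2)]
    numerator   = -0.6909 - (-0.543969)(0.7534) - (0.318932)(-0.7987) = -0.02634279
    denominator = 1 - (-0.543969)(-0.7987) - (0.318932)(0.7534) = 0.3252486
  phi_33 = -0.02634279 / 0.3252486 = -0.081.
Therefore phi_{33} = -0.0810.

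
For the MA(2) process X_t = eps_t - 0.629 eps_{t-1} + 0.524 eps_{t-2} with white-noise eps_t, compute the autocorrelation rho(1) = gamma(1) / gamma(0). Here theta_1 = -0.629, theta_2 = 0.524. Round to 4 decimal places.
\rho(1) = -0.5739

For an MA(q) process with theta_0 = 1, the autocovariance is
  gamma(k) = sigma^2 * sum_{i=0..q-k} theta_i * theta_{i+k},
and rho(k) = gamma(k) / gamma(0). Sigma^2 cancels.
  numerator   = (1)*(-0.629) + (-0.629)*(0.524) = -0.958596.
  denominator = (1)^2 + (-0.629)^2 + (0.524)^2 = 1.670217.
  rho(1) = -0.958596 / 1.670217 = -0.5739.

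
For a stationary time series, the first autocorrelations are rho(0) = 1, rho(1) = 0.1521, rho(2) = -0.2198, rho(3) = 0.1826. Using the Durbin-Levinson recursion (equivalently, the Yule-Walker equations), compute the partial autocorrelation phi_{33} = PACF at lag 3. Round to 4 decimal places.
\phi_{33} = 0.2861

The PACF at lag k is phi_{kk}, the last component of the solution
to the Yule-Walker system G_k phi = r_k where
  (G_k)_{ij} = rho(|i - j|), (r_k)_i = rho(i), i,j = 1..k.
Equivalently, Durbin-Levinson gives phi_{kk} iteratively:
  phi_{11} = rho(1)
  phi_{kk} = [rho(k) - sum_{j=1..k-1} phi_{k-1,j} rho(k-j)]
            / [1 - sum_{j=1..k-1} phi_{k-1,j} rho(j)],
  phi_{k,j} = phi_{k-1,j} - phi_{kk} phi_{k-1,k-j},  j = 1..k-1.
Step k = 1:
  phi_11 = rho(1) = 0.1521.
Step k = 2:
  phi_22 = [rho(2) - phi_11 rho(1)] / [1 - phi_11 rho(1)] = [-0.2198 - (0.1521)(0.1521)] / [1 - (0.1521)(0.1521)]
         = -0.24293441 / 0.97686559 = -0.248688.
  Update: phi_21 = phi_11 - phi_22 phi_11 = 0.1521 - (-0.248688)(0.1521) = 0.189925.
Step k = 3:
  phi_33 = [rho(3) - phi_21 rho(2) - phi_22 rho(1)] / [1 - phi_21 rho(1) - phi_22 rho(2)]
    numerator   = 0.1826 - (0.189925)(-0.2198) - (-0.248688)(0.1521) = 0.26217099
    denominator = 1 - (0.189925)(0.1521) - (-0.248688)(-0.2198) = 0.9164508
  phi_33 = 0.26217099 / 0.9164508 = 0.2861.
Therefore phi_{33} = 0.2861.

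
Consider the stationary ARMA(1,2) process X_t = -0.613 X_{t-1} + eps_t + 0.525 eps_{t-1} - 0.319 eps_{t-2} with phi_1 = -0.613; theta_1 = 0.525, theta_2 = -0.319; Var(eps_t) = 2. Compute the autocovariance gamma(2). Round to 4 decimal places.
\gamma(2) = -0.4741

Multiply the model equation by X_{t-k} and take expectations. With theta_0 = psi_0 = 1 and psi_j the MA(infinity) weights, this gives
  gamma(k) - sum_i phi_i gamma(k-i) = c_k,
  c_k = sigma^2 * sum_{j=k..q} theta_j psi_{j-k}   (c_k = 0 for k > q),
using gamma(-m) = gamma(m).
psi-weights needed (psi_j = theta_j + sum_i phi_i psi_{j-i}):
  psi_1 = theta_1 + phi_1 = 0.525 + (-0.613) = -0.088
  psi_2 = theta_2 + phi_1 psi_1 = -0.319 + (-0.613)(-0.088) = -0.265056
Right-hand sides:
  c_0 = sigma^2 (1 + theta_1 psi_1 + theta_2 psi_2) = 2 * (1 + (0.525)(-0.088) + (-0.319)(-0.265056)) = 2 * 1.038353 = 2.076706
  c_1 = sigma^2 (theta_1 + theta_2 psi_1) = 2 * (0.525 + (-0.319)(-0.088)) = 1.106144
  c_2 = sigma^2 theta_2 = 2 * (-0.319) = -0.638
Equations for k = 0 and k = 1 (AR order 1):
  gamma(0) = phi_1 gamma(1) + c_0
  gamma(1) = phi_1 gamma(0) + c_1
Substituting the second into the first: gamma(0) (1 - phi_1^2) = c_0 + phi_1 c_1, so
  gamma(0) = (c_0 + phi_1 c_1) / (1 - phi_1^2) = (2.076706 + (-0.613)(1.106144)) / (1 - (-0.613)^2) = 1.398639 / 0.624231 = 2.24058.
  gamma(1) = phi_1 gamma(0) + c_1 = (-0.613)(2.24058) + (1.106144) = -0.267332.
For k = 2: gamma(2) = phi_1 gamma(1) + c_2
  = (-0.613)(-0.267332) + (-0.638) = -0.474126.
Therefore gamma(2) = -0.4741 (to 4 decimal places).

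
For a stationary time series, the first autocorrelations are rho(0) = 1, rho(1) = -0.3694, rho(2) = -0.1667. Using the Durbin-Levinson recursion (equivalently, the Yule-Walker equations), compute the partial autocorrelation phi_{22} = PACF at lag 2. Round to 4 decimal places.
\phi_{22} = -0.3511

The PACF at lag k is phi_{kk}, the last component of the solution
to the Yule-Walker system G_k phi = r_k where
  (G_k)_{ij} = rho(|i - j|), (r_k)_i = rho(i), i,j = 1..k.
Equivalently, Durbin-Levinson gives phi_{kk} iteratively:
  phi_{11} = rho(1)
  phi_{kk} = [rho(k) - sum_{j=1..k-1} phi_{k-1,j} rho(k-j)]
            / [1 - sum_{j=1..k-1} phi_{k-1,j} rho(j)],
  phi_{k,j} = phi_{k-1,j} - phi_{kk} phi_{k-1,k-j},  j = 1..k-1.
Step k = 1:
  phi_11 = rho(1) = -0.3694.
Step k = 2:
  phi_22 = [rho(2) - phi_11 rho(1)] / [1 - phi_11 rho(1)] = [-0.1667 - (-0.3694)(-0.3694)] / [1 - (-0.3694)(-0.3694)]
         = -0.30315636 / 0.86354364 = -0.3511.
Therefore phi_{22} = -0.3511.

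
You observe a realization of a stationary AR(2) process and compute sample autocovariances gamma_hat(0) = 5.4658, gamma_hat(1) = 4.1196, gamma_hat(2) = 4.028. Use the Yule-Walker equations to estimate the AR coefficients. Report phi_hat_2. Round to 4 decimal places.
\hat\phi_{2} = 0.3910

The Yule-Walker equations for an AR(p) process read, in matrix form,
  Gamma_p phi = r_p,   with   (Gamma_p)_{ij} = gamma(|i - j|),
                       (r_p)_i = gamma(i),   i,j = 1..p.
Substitute the sample gammas (Toeplitz matrix and right-hand side of size 2):
  Gamma_p = [[5.4658, 4.1196], [4.1196, 5.4658]]
  r_p     = [4.1196, 4.028]
Written out:
  5.4658 phi_1 + 4.1196 phi_2 = 4.1196
  4.1196 phi_1 + 5.4658 phi_2 = 4.028
Solve by Cramer's rule:
  det = gamma(0)^2 - gamma(1)^2 = (5.4658)^2 - (4.1196)^2 = 29.87496964 - 16.97110416 = 12.90386548
  phi_hat_1 = [gamma(1) gamma(0) - gamma(1) gamma(2)] / det = [(4.1196)(5.4658) - (4.1196)(4.028)] / 12.90386548 = 5.92316088 / 12.90386548 = 0.459
  phi_hat_2 = [gamma(0) gamma(2) - gamma(1)^2] / det = [(5.4658)(4.028) - (4.1196)^2] / 12.90386548 = 5.04513824 / 12.90386548 = 0.391
So phi_hat = [0.4590, 0.3910].
Therefore phi_hat_2 = 0.3910.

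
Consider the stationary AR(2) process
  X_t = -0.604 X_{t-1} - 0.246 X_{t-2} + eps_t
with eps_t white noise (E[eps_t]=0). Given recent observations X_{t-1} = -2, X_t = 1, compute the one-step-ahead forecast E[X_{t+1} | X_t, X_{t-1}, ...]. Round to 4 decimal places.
E[X_{t+1} \mid \mathcal F_t] = -0.1120

For an AR(p) model X_t = c + sum_i phi_i X_{t-i} + eps_t, the
one-step-ahead conditional mean is
  E[X_{t+1} | X_t, ...] = c + sum_i phi_i X_{t+1-i}.
Substitute known values:
  E[X_{t+1} | ...] = (-0.604) * (1) + (-0.246) * (-2)
                   = -0.1120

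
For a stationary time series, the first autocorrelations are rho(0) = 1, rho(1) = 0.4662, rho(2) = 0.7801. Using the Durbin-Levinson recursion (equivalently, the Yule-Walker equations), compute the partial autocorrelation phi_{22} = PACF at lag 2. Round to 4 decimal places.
\phi_{22} = 0.7190

The PACF at lag k is phi_{kk}, the last component of the solution
to the Yule-Walker system G_k phi = r_k where
  (G_k)_{ij} = rho(|i - j|), (r_k)_i = rho(i), i,j = 1..k.
Equivalently, Durbin-Levinson gives phi_{kk} iteratively:
  phi_{11} = rho(1)
  phi_{kk} = [rho(k) - sum_{j=1..k-1} phi_{k-1,j} rho(k-j)]
            / [1 - sum_{j=1..k-1} phi_{k-1,j} rho(j)],
  phi_{k,j} = phi_{k-1,j} - phi_{kk} phi_{k-1,k-j},  j = 1..k-1.
Step k = 1:
  phi_11 = rho(1) = 0.4662.
Step k = 2:
  phi_22 = [rho(2) - phi_11 rho(1)] / [1 - phi_11 rho(1)] = [0.7801 - (0.4662)(0.4662)] / [1 - (0.4662)(0.4662)]
         = 0.56275756 / 0.78265756 = 0.719.
Therefore phi_{22} = 0.7190.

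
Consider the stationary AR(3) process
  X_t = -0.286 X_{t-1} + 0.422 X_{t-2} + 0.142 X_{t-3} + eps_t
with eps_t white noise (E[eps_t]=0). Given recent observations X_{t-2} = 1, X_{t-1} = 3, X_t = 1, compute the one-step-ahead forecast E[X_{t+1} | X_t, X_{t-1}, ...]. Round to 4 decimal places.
E[X_{t+1} \mid \mathcal F_t] = 1.1220

For an AR(p) model X_t = c + sum_i phi_i X_{t-i} + eps_t, the
one-step-ahead conditional mean is
  E[X_{t+1} | X_t, ...] = c + sum_i phi_i X_{t+1-i}.
Substitute known values:
  E[X_{t+1} | ...] = (-0.286) * (1) + (0.422) * (3) + (0.142) * (1)
                   = 1.1220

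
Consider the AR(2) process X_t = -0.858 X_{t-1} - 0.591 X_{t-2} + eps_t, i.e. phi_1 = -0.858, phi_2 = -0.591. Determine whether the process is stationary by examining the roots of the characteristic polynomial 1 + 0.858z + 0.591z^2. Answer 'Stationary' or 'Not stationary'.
\text{Stationary}

The AR(p) characteristic polynomial is P(z) = 1 + 0.858z + 0.591z^2.
Stationarity requires all roots to lie outside the unit circle, i.e. |z| > 1 for every root.
Set 1 + (0.858) z + (0.591) z^2 = 0, i.e. a z^2 + b z + c = 0 with a = 0.591, b = 0.858, c = 1.
Discriminant D = b^2 - 4ac = (0.858)^2 - 4*(0.591)*1 = 0.736164 - (2.364) = -1.627836.
D < 0, so the roots are the complex-conjugate pair z = (-b +/- i sqrt(-D)) / (2a) = -0.7259 +/- 1.0794i.
For a conjugate pair |z|^2 = z * conj(z) = (product of roots) = c/a = 1/(0.591) = 1.692047, so |z| = sqrt(1.692047) = 1.3008 for both roots.
Moduli of all roots: 1.3008, 1.3008.
All moduli strictly greater than 1? Yes.
Verdict: Stationary.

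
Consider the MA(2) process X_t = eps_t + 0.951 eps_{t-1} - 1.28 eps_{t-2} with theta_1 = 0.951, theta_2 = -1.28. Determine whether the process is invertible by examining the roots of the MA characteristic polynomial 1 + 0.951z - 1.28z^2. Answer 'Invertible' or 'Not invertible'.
\text{Not invertible}

The MA(q) characteristic polynomial is P(z) = 1 + 0.951z - 1.28z^2.
Invertibility requires all roots to lie outside the unit circle, i.e. |z| > 1 for every root.
Set 1 + (0.951) z + (-1.28) z^2 = 0, i.e. a z^2 + b z + c = 0 with a = -1.28, b = 0.951, c = 1.
Discriminant D = b^2 - 4ac = (0.951)^2 - 4*(-1.28)*1 = 0.904401 - (-5.12) = 6.024401.
D >= 0, so the roots are real: z = (-b +/- sqrt(D)) / (2a) = (-0.951 +/- 2.454466) / (-2.56).
  z_1 = (-0.951 + 2.454466) / (-2.56) = -0.5873,   |z_1| = 0.5873.
  z_2 = (-0.951 - 2.454466) / (-2.56) = 1.3303,   |z_2| = 1.3303.
Moduli of all roots: 0.5873, 1.3303.
All moduli strictly greater than 1? No.
Verdict: Not invertible.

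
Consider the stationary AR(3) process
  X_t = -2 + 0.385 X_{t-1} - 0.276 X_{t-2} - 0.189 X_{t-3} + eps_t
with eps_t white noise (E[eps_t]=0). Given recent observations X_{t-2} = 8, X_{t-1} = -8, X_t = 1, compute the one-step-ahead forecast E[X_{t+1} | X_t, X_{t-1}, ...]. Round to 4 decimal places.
E[X_{t+1} \mid \mathcal F_t] = -0.9190

For an AR(p) model X_t = c + sum_i phi_i X_{t-i} + eps_t, the
one-step-ahead conditional mean is
  E[X_{t+1} | X_t, ...] = c + sum_i phi_i X_{t+1-i}.
Substitute known values:
  E[X_{t+1} | ...] = -2 + (0.385) * (1) + (-0.276) * (-8) + (-0.189) * (8)
                   = -0.9190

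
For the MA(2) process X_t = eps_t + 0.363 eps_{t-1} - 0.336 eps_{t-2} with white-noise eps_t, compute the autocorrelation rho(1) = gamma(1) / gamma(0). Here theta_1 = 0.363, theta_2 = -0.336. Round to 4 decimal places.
\rho(1) = 0.1937

For an MA(q) process with theta_0 = 1, the autocovariance is
  gamma(k) = sigma^2 * sum_{i=0..q-k} theta_i * theta_{i+k},
and rho(k) = gamma(k) / gamma(0). Sigma^2 cancels.
  numerator   = (1)*(0.363) + (0.363)*(-0.336) = 0.241032.
  denominator = (1)^2 + (0.363)^2 + (-0.336)^2 = 1.244665.
  rho(1) = 0.241032 / 1.244665 = 0.1937.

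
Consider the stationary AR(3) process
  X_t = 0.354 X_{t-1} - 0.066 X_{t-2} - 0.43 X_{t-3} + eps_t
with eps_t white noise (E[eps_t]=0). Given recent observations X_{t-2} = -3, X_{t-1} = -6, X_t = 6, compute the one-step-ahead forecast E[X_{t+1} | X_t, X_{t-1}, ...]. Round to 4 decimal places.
E[X_{t+1} \mid \mathcal F_t] = 3.8100

For an AR(p) model X_t = c + sum_i phi_i X_{t-i} + eps_t, the
one-step-ahead conditional mean is
  E[X_{t+1} | X_t, ...] = c + sum_i phi_i X_{t+1-i}.
Substitute known values:
  E[X_{t+1} | ...] = (0.354) * (6) + (-0.066) * (-6) + (-0.43) * (-3)
                   = 3.8100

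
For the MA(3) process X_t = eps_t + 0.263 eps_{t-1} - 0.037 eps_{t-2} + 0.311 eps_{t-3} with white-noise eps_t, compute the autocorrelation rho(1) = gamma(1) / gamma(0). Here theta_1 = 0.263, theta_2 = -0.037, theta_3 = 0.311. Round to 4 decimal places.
\rho(1) = 0.2071

For an MA(q) process with theta_0 = 1, the autocovariance is
  gamma(k) = sigma^2 * sum_{i=0..q-k} theta_i * theta_{i+k},
and rho(k) = gamma(k) / gamma(0). Sigma^2 cancels.
  numerator   = (1)*(0.263) + (0.263)*(-0.037) + (-0.037)*(0.311) = 0.241762.
  denominator = (1)^2 + (0.263)^2 + (-0.037)^2 + (0.311)^2 = 1.167259.
  rho(1) = 0.241762 / 1.167259 = 0.2071.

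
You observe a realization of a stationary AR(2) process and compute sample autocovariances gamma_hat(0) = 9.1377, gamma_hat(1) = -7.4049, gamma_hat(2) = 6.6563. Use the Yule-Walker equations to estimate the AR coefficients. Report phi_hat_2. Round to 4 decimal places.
\hat\phi_{2} = 0.2090

The Yule-Walker equations for an AR(p) process read, in matrix form,
  Gamma_p phi = r_p,   with   (Gamma_p)_{ij} = gamma(|i - j|),
                       (r_p)_i = gamma(i),   i,j = 1..p.
Substitute the sample gammas (Toeplitz matrix and right-hand side of size 2):
  Gamma_p = [[9.1377, -7.4049], [-7.4049, 9.1377]]
  r_p     = [-7.4049, 6.6563]
Written out:
  9.1377 phi_1 - 7.4049 phi_2 = -7.4049
  -7.4049 phi_1 + 9.1377 phi_2 = 6.6563
Solve by Cramer's rule:
  det = gamma(0)^2 - gamma(1)^2 = (9.1377)^2 - (-7.4049)^2 = 83.49756129 - 54.83254401 = 28.66501728
  phi_hat_1 = [gamma(1) gamma(0) - gamma(1) gamma(2)] / det = [(-7.4049)(9.1377) - (-7.4049)(6.6563)] / 28.66501728 = -18.37451886 / 28.66501728 = -0.641
  phi_hat_2 = [gamma(0) gamma(2) - gamma(1)^2] / det = [(9.1377)(6.6563) - (-7.4049)^2] / 28.66501728 = 5.9907285 / 28.66501728 = 0.209
So phi_hat = [-0.6410, 0.2090].
Therefore phi_hat_2 = 0.2090.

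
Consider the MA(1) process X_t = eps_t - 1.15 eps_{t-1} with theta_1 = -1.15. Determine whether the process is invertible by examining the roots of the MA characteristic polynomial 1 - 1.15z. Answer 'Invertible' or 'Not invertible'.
\text{Not invertible}

The MA(q) characteristic polynomial is P(z) = 1 - 1.15z.
Invertibility requires all roots to lie outside the unit circle, i.e. |z| > 1 for every root.
This is linear in z: 1 + (-1.15) z = 0  =>  z = -1/(-1.15) = 0.869565,  |z| = 0.869565.
Moduli of all roots: 0.8696.
All moduli strictly greater than 1? No.
Verdict: Not invertible.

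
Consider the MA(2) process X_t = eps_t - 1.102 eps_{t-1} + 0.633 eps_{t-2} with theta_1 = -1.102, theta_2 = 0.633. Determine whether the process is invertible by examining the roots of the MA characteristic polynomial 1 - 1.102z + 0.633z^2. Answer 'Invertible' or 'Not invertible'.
\text{Invertible}

The MA(q) characteristic polynomial is P(z) = 1 - 1.102z + 0.633z^2.
Invertibility requires all roots to lie outside the unit circle, i.e. |z| > 1 for every root.
Set 1 + (-1.102) z + (0.633) z^2 = 0, i.e. a z^2 + b z + c = 0 with a = 0.633, b = -1.102, c = 1.
Discriminant D = b^2 - 4ac = (-1.102)^2 - 4*(0.633)*1 = 1.214404 - (2.532) = -1.317596.
D < 0, so the roots are the complex-conjugate pair z = (-b +/- i sqrt(-D)) / (2a) = 0.8705 +/- 0.9067i.
For a conjugate pair |z|^2 = z * conj(z) = (product of roots) = c/a = 1/(0.633) = 1.579779, so |z| = sqrt(1.579779) = 1.2569 for both roots.
Moduli of all roots: 1.2569, 1.2569.
All moduli strictly greater than 1? Yes.
Verdict: Invertible.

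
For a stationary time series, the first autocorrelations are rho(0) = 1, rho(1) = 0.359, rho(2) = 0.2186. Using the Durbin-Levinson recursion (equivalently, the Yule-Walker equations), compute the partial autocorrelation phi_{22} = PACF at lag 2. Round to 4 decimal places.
\phi_{22} = 0.1030

The PACF at lag k is phi_{kk}, the last component of the solution
to the Yule-Walker system G_k phi = r_k where
  (G_k)_{ij} = rho(|i - j|), (r_k)_i = rho(i), i,j = 1..k.
Equivalently, Durbin-Levinson gives phi_{kk} iteratively:
  phi_{11} = rho(1)
  phi_{kk} = [rho(k) - sum_{j=1..k-1} phi_{k-1,j} rho(k-j)]
            / [1 - sum_{j=1..k-1} phi_{k-1,j} rho(j)],
  phi_{k,j} = phi_{k-1,j} - phi_{kk} phi_{k-1,k-j},  j = 1..k-1.
Step k = 1:
  phi_11 = rho(1) = 0.359.
Step k = 2:
  phi_22 = [rho(2) - phi_11 rho(1)] / [1 - phi_11 rho(1)] = [0.2186 - (0.359)(0.359)] / [1 - (0.359)(0.359)]
         = 0.089719 / 0.871119 = 0.103.
Therefore phi_{22} = 0.1030.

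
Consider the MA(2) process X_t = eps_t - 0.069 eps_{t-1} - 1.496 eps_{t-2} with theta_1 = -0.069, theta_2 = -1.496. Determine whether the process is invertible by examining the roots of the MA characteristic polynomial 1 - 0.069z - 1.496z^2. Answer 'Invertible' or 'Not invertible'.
\text{Not invertible}

The MA(q) characteristic polynomial is P(z) = 1 - 0.069z - 1.496z^2.
Invertibility requires all roots to lie outside the unit circle, i.e. |z| > 1 for every root.
Set 1 + (-0.069) z + (-1.496) z^2 = 0, i.e. a z^2 + b z + c = 0 with a = -1.496, b = -0.069, c = 1.
Discriminant D = b^2 - 4ac = (-0.069)^2 - 4*(-1.496)*1 = 0.004761 - (-5.984) = 5.988761.
D >= 0, so the roots are real: z = (-b +/- sqrt(D)) / (2a) = (0.069 +/- 2.447195) / (-2.992).
  z_1 = (0.069 + 2.447195) / (-2.992) = -0.841,   |z_1| = 0.841.
  z_2 = (0.069 - 2.447195) / (-2.992) = 0.7949,   |z_2| = 0.7949.
Moduli of all roots: 0.8410, 0.7949.
All moduli strictly greater than 1? No.
Verdict: Not invertible.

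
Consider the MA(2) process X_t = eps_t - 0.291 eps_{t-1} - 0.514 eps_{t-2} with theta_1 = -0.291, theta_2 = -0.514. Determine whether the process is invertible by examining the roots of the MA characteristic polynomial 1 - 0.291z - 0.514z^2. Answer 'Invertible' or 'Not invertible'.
\text{Invertible}

The MA(q) characteristic polynomial is P(z) = 1 - 0.291z - 0.514z^2.
Invertibility requires all roots to lie outside the unit circle, i.e. |z| > 1 for every root.
Set 1 + (-0.291) z + (-0.514) z^2 = 0, i.e. a z^2 + b z + c = 0 with a = -0.514, b = -0.291, c = 1.
Discriminant D = b^2 - 4ac = (-0.291)^2 - 4*(-0.514)*1 = 0.084681 - (-2.056) = 2.140681.
D >= 0, so the roots are real: z = (-b +/- sqrt(D)) / (2a) = (0.291 +/- 1.463107) / (-1.028).
  z_1 = (0.291 + 1.463107) / (-1.028) = -1.7063,   |z_1| = 1.7063.
  z_2 = (0.291 - 1.463107) / (-1.028) = 1.1402,   |z_2| = 1.1402.
Moduli of all roots: 1.7063, 1.1402.
All moduli strictly greater than 1? Yes.
Verdict: Invertible.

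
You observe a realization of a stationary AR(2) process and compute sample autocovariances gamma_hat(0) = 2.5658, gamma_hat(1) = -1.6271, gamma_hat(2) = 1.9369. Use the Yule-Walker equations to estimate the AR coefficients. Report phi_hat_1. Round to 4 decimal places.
\hat\phi_{1} = -0.2600

The Yule-Walker equations for an AR(p) process read, in matrix form,
  Gamma_p phi = r_p,   with   (Gamma_p)_{ij} = gamma(|i - j|),
                       (r_p)_i = gamma(i),   i,j = 1..p.
Substitute the sample gammas (Toeplitz matrix and right-hand side of size 2):
  Gamma_p = [[2.5658, -1.6271], [-1.6271, 2.5658]]
  r_p     = [-1.6271, 1.9369]
Written out:
  2.5658 phi_1 - 1.6271 phi_2 = -1.6271
  -1.6271 phi_1 + 2.5658 phi_2 = 1.9369
Solve by Cramer's rule:
  det = gamma(0)^2 - gamma(1)^2 = (2.5658)^2 - (-1.6271)^2 = 6.58332964 - 2.64745441 = 3.93587523
  phi_hat_1 = [gamma(1) gamma(0) - gamma(1) gamma(2)] / det = [(-1.6271)(2.5658) - (-1.6271)(1.9369)] / 3.93587523 = -1.02328319 / 3.93587523 = -0.26
  phi_hat_2 = [gamma(0) gamma(2) - gamma(1)^2] / det = [(2.5658)(1.9369) - (-1.6271)^2] / 3.93587523 = 2.32224361 / 3.93587523 = 0.59
So phi_hat = [-0.2600, 0.5900].
Therefore phi_hat_1 = -0.2600.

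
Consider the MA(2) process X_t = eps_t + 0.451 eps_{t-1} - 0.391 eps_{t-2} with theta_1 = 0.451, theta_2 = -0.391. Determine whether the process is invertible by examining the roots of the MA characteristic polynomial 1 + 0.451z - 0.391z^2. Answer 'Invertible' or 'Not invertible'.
\text{Invertible}

The MA(q) characteristic polynomial is P(z) = 1 + 0.451z - 0.391z^2.
Invertibility requires all roots to lie outside the unit circle, i.e. |z| > 1 for every root.
Set 1 + (0.451) z + (-0.391) z^2 = 0, i.e. a z^2 + b z + c = 0 with a = -0.391, b = 0.451, c = 1.
Discriminant D = b^2 - 4ac = (0.451)^2 - 4*(-0.391)*1 = 0.203401 - (-1.564) = 1.767401.
D >= 0, so the roots are real: z = (-b +/- sqrt(D)) / (2a) = (-0.451 +/- 1.329436) / (-0.782).
  z_1 = (-0.451 + 1.329436) / (-0.782) = -1.1233,   |z_1| = 1.1233.
  z_2 = (-0.451 - 1.329436) / (-0.782) = 2.2768,   |z_2| = 2.2768.
Moduli of all roots: 1.1233, 2.2768.
All moduli strictly greater than 1? Yes.
Verdict: Invertible.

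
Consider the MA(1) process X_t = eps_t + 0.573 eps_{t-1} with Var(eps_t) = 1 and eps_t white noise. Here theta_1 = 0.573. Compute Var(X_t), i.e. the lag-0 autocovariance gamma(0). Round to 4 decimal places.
\gamma(0) = 1.3283

For an MA(q) process X_t = eps_t + sum_i theta_i eps_{t-i} with
Var(eps_t) = sigma^2, the variance is
  gamma(0) = sigma^2 * (1 + sum_i theta_i^2).
  sum_i theta_i^2 = (0.573)^2 = 0.328329.
  gamma(0) = 1 * (1 + 0.328329) = 1 * 1.328329 = 1.328329, which rounds to 1.3283.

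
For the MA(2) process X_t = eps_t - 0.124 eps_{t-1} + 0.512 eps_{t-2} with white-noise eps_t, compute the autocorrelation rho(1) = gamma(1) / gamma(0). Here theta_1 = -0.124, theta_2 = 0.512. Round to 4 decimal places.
\rho(1) = -0.1468

For an MA(q) process with theta_0 = 1, the autocovariance is
  gamma(k) = sigma^2 * sum_{i=0..q-k} theta_i * theta_{i+k},
and rho(k) = gamma(k) / gamma(0). Sigma^2 cancels.
  numerator   = (1)*(-0.124) + (-0.124)*(0.512) = -0.187488.
  denominator = (1)^2 + (-0.124)^2 + (0.512)^2 = 1.27752.
  rho(1) = -0.187488 / 1.27752 = -0.1468.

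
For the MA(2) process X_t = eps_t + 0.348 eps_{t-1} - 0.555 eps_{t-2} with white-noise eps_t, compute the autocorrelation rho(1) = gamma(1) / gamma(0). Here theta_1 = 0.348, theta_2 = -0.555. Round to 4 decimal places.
\rho(1) = 0.1084

For an MA(q) process with theta_0 = 1, the autocovariance is
  gamma(k) = sigma^2 * sum_{i=0..q-k} theta_i * theta_{i+k},
and rho(k) = gamma(k) / gamma(0). Sigma^2 cancels.
  numerator   = (1)*(0.348) + (0.348)*(-0.555) = 0.15486.
  denominator = (1)^2 + (0.348)^2 + (-0.555)^2 = 1.429129.
  rho(1) = 0.15486 / 1.429129 = 0.1084.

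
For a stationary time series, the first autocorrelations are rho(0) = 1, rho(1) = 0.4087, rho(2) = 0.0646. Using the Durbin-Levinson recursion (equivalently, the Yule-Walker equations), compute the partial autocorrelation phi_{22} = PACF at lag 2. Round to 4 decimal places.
\phi_{22} = -0.1230

The PACF at lag k is phi_{kk}, the last component of the solution
to the Yule-Walker system G_k phi = r_k where
  (G_k)_{ij} = rho(|i - j|), (r_k)_i = rho(i), i,j = 1..k.
Equivalently, Durbin-Levinson gives phi_{kk} iteratively:
  phi_{11} = rho(1)
  phi_{kk} = [rho(k) - sum_{j=1..k-1} phi_{k-1,j} rho(k-j)]
            / [1 - sum_{j=1..k-1} phi_{k-1,j} rho(j)],
  phi_{k,j} = phi_{k-1,j} - phi_{kk} phi_{k-1,k-j},  j = 1..k-1.
Step k = 1:
  phi_11 = rho(1) = 0.4087.
Step k = 2:
  phi_22 = [rho(2) - phi_11 rho(1)] / [1 - phi_11 rho(1)] = [0.0646 - (0.4087)(0.4087)] / [1 - (0.4087)(0.4087)]
         = -0.10243569 / 0.83296431 = -0.123.
Therefore phi_{22} = -0.1230.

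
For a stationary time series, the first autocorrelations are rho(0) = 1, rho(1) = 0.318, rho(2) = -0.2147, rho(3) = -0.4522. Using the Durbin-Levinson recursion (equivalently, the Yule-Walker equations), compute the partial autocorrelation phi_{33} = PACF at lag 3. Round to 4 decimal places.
\phi_{33} = -0.3150

The PACF at lag k is phi_{kk}, the last component of the solution
to the Yule-Walker system G_k phi = r_k where
  (G_k)_{ij} = rho(|i - j|), (r_k)_i = rho(i), i,j = 1..k.
Equivalently, Durbin-Levinson gives phi_{kk} iteratively:
  phi_{11} = rho(1)
  phi_{kk} = [rho(k) - sum_{j=1..k-1} phi_{k-1,j} rho(k-j)]
            / [1 - sum_{j=1..k-1} phi_{k-1,j} rho(j)],
  phi_{k,j} = phi_{k-1,j} - phi_{kk} phi_{k-1,k-j},  j = 1..k-1.
Step k = 1:
  phi_11 = rho(1) = 0.318.
Step k = 2:
  phi_22 = [rho(2) - phi_11 rho(1)] / [1 - phi_11 rho(1)] = [-0.2147 - (0.318)(0.318)] / [1 - (0.318)(0.318)]
         = -0.315824 / 0.898876 = -0.351354.
  Update: phi_21 = phi_11 - phi_22 phi_11 = 0.318 - (-0.351354)(0.318) = 0.429731.
Step k = 3:
  phi_33 = [rho(3) - phi_21 rho(2) - phi_22 rho(1)] / [1 - phi_21 rho(1) - phi_22 rho(2)]
    numerator   = -0.4522 - (0.429731)(-0.2147) - (-0.351354)(0.318) = -0.24820614
    denominator = 1 - (0.429731)(0.318) - (-0.351354)(-0.2147) = 0.78790986
  phi_33 = -0.24820614 / 0.78790986 = -0.315.
Therefore phi_{33} = -0.3150.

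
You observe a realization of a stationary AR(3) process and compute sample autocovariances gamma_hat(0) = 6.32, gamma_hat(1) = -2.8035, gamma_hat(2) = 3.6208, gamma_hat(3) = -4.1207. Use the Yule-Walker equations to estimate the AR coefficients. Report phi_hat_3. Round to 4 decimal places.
\hat\phi_{3} = -0.4930

The Yule-Walker equations for an AR(p) process read, in matrix form,
  Gamma_p phi = r_p,   with   (Gamma_p)_{ij} = gamma(|i - j|),
                       (r_p)_i = gamma(i),   i,j = 1..p.
Substitute the sample gammas (Toeplitz matrix and right-hand side of size 3):
  Gamma_p = [[6.32, -2.8035, 3.6208], [-2.8035, 6.32, -2.8035], [3.6208, -2.8035, 6.32]]
  r_p     = [-2.8035, 3.6208, -4.1207]
Written out (R1..R3):
  (R1) 6.32 phi_1 - 2.8035 phi_2 + 3.6208 phi_3 = -2.8035
  (R2) -2.8035 phi_1 + 6.32 phi_2 - 2.8035 phi_3 = 3.6208
  (R3) 3.6208 phi_1 - 2.8035 phi_2 + 6.32 phi_3 = -4.1207
Gaussian elimination:
  R2 <- R2 - (-2.8035/6.32) R1 = R2 - (-0.443592) R1:  5.07639 phi_2 - 1.197343 phi_3 = 2.37719
  R3 <- R3 - (3.6208/6.32) R1 = R3 - (0.572911) R1:  -1.197343 phi_2 + 4.245602 phi_3 = -2.514543
  R3 <- R3 - (-1.197343/5.07639) R2 = R3 - (-0.235865) R2:  3.963191 phi_3 = -1.953847
Back-substitution:
  phi_hat_3 = -1.953847 / 3.963191 = -0.492998
  phi_hat_2 = (2.37719 - (-1.197343)(-0.492998)) / 5.07639 = 0.352003
  phi_hat_1 = (-2.8035 - (-2.8035)(0.352003) - (3.6208)(-0.492998)) / 6.32 = -0.005002
So phi_hat = [-0.0050, 0.3520, -0.4930].
Therefore phi_hat_3 = -0.4930.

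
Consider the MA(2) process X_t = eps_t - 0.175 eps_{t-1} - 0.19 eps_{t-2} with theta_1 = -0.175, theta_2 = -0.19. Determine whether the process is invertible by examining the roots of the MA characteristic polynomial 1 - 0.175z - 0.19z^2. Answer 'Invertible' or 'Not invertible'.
\text{Invertible}

The MA(q) characteristic polynomial is P(z) = 1 - 0.175z - 0.19z^2.
Invertibility requires all roots to lie outside the unit circle, i.e. |z| > 1 for every root.
Set 1 + (-0.175) z + (-0.19) z^2 = 0, i.e. a z^2 + b z + c = 0 with a = -0.19, b = -0.175, c = 1.
Discriminant D = b^2 - 4ac = (-0.175)^2 - 4*(-0.19)*1 = 0.030625 - (-0.76) = 0.790625.
D >= 0, so the roots are real: z = (-b +/- sqrt(D)) / (2a) = (0.175 +/- 0.889171) / (-0.38).
  z_1 = (0.175 + 0.889171) / (-0.38) = -2.8004,   |z_1| = 2.8004.
  z_2 = (0.175 - 0.889171) / (-0.38) = 1.8794,   |z_2| = 1.8794.
Moduli of all roots: 2.8004, 1.8794.
All moduli strictly greater than 1? Yes.
Verdict: Invertible.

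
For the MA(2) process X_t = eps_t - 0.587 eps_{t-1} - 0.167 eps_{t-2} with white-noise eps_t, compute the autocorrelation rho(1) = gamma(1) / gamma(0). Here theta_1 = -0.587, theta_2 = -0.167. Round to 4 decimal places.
\rho(1) = -0.3563

For an MA(q) process with theta_0 = 1, the autocovariance is
  gamma(k) = sigma^2 * sum_{i=0..q-k} theta_i * theta_{i+k},
and rho(k) = gamma(k) / gamma(0). Sigma^2 cancels.
  numerator   = (1)*(-0.587) + (-0.587)*(-0.167) = -0.488971.
  denominator = (1)^2 + (-0.587)^2 + (-0.167)^2 = 1.372458.
  rho(1) = -0.488971 / 1.372458 = -0.3563.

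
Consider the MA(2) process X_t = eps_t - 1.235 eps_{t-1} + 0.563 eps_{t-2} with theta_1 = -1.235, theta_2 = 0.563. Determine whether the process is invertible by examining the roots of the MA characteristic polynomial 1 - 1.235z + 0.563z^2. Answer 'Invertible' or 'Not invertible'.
\text{Invertible}

The MA(q) characteristic polynomial is P(z) = 1 - 1.235z + 0.563z^2.
Invertibility requires all roots to lie outside the unit circle, i.e. |z| > 1 for every root.
Set 1 + (-1.235) z + (0.563) z^2 = 0, i.e. a z^2 + b z + c = 0 with a = 0.563, b = -1.235, c = 1.
Discriminant D = b^2 - 4ac = (-1.235)^2 - 4*(0.563)*1 = 1.525225 - (2.252) = -0.726775.
D < 0, so the roots are the complex-conjugate pair z = (-b +/- i sqrt(-D)) / (2a) = 1.0968 +/- 0.7571i.
For a conjugate pair |z|^2 = z * conj(z) = (product of roots) = c/a = 1/(0.563) = 1.776199, so |z| = sqrt(1.776199) = 1.3327 for both roots.
Moduli of all roots: 1.3327, 1.3327.
All moduli strictly greater than 1? Yes.
Verdict: Invertible.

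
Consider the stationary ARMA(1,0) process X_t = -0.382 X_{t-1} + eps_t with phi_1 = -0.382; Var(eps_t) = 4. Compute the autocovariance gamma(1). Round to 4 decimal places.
\gamma(1) = -1.7891

Multiply the model equation by X_{t-k} and take expectations. With theta_0 = psi_0 = 1 and psi_j the MA(infinity) weights, this gives
  gamma(k) - sum_i phi_i gamma(k-i) = c_k,
  c_k = sigma^2 * sum_{j=k..q} theta_j psi_{j-k}   (c_k = 0 for k > q),
using gamma(-m) = gamma(m).
Pure AR (q = 0): c_0 = sigma^2 = 4, c_k = 0 for k >= 1.
Equations for k = 0 and k = 1 (AR order 1):
  gamma(0) = phi_1 gamma(1) + c_0
  gamma(1) = phi_1 gamma(0) + c_1
Substituting the second into the first: gamma(0) (1 - phi_1^2) = c_0 + phi_1 c_1, so
  gamma(0) = c_0 / (1 - phi_1^2) = 4 / (1 - (-0.382)^2) = 4 / 0.854076 = 4.683424.
  gamma(1) = phi_1 gamma(0) = (-0.382)(4.683424) = -1.789068.
Therefore gamma(1) = -1.7891 (to 4 decimal places).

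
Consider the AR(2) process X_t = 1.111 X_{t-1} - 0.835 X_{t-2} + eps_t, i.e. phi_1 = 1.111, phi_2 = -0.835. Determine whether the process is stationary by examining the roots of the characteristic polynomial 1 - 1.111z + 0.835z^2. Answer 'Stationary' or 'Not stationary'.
\text{Stationary}

The AR(p) characteristic polynomial is P(z) = 1 - 1.111z + 0.835z^2.
Stationarity requires all roots to lie outside the unit circle, i.e. |z| > 1 for every root.
Set 1 + (-1.111) z + (0.835) z^2 = 0, i.e. a z^2 + b z + c = 0 with a = 0.835, b = -1.111, c = 1.
Discriminant D = b^2 - 4ac = (-1.111)^2 - 4*(0.835)*1 = 1.234321 - (3.34) = -2.105679.
D < 0, so the roots are the complex-conjugate pair z = (-b +/- i sqrt(-D)) / (2a) = 0.6653 +/- 0.8689i.
For a conjugate pair |z|^2 = z * conj(z) = (product of roots) = c/a = 1/(0.835) = 1.197605, so |z| = sqrt(1.197605) = 1.0944 for both roots.
Moduli of all roots: 1.0944, 1.0944.
All moduli strictly greater than 1? Yes.
Verdict: Stationary.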